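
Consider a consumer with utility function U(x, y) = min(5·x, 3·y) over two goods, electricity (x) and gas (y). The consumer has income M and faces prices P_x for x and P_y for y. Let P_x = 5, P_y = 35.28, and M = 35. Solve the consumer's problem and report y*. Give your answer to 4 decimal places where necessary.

y* = 0.9143

Leontief preferences: the optimum is at the kink where x/3 = y/5, i.e. y = (5/3)·x.
Budget: P_x·x + P_y·(5/3)·x = M, so (3·P_x + 5·P_y)·x = 3·M.
Demand: x*(P_x,P_y,M) = 3·M/(3·P_x + 5·P_y), y* = 5·M/(3·P_x + 5·P_y).
Here 3·5 + 5·35.28 = 191.4, giving y* = 0.9143.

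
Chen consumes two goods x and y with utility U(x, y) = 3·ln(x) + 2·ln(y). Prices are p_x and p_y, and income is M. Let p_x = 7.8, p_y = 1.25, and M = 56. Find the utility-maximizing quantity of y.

The MRS is (3/2)·y/x. Set MRS = p_x/p_y.
Rearranging, p_y·y = (2/3)·p_x·x. Substituting into the budget gives p_x·x·(1 + (2/3)) = M.
Demand: x*(p_x,p_y,M) = 0.6·M/p_x and y* = 0.4·M/p_y.
At p_x=7.8, p_y=1.25, M=56: y* = 0.4·56/1.25 = 17.92.

y* = 17.92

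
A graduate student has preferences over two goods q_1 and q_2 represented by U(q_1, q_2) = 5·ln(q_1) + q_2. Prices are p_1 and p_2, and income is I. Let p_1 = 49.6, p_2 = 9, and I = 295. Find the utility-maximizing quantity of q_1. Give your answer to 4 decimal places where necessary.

q_1* = 0.9073

So q_1*(p_1,p_2) = 5·p_2/p_1, independent of income; and q_2* = (I − 5·p_2)/p_2.
At the given prices: q_1* = 5·9/49.6 = 0.9073.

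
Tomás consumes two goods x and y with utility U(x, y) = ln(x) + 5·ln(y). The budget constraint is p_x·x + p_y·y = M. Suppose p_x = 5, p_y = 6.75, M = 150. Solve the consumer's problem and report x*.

MU_x/MU_y = (y)/(5·x); tangency sets this equal to p_x/p_y.
So p_y·y = 5·p_x·x; combined with the budget, a share 1/6 of income goes to x.
Demand: x*(p_x,p_y,M) = 1/6·M/p_x and y* = 5/6·M/p_y.
At p_x=5, p_y=6.75, M=150: x* = 1/6·150/5 = 5.

x* = 5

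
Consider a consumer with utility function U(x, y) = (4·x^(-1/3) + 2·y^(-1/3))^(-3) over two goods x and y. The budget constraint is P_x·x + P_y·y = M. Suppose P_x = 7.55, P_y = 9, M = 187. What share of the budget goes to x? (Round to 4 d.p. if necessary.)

From the CES first-order condition, 2·(y/x)^(4/3) = P_x/P_y.
Solve for the ratio: y/x = [(1/2)·P_x/P_y]^(0.75).
With the ratio pinned down, the budget gives x* = M/(P_x + P_y·(y/x)) and y* = (y/x)·x*.
Numerically y/x = 0.521202, so x* = 187/(7.55 + 9·0.521202) = 15.2768 and y* = 0.521202·15.2768 = 7.9623.
Expenditure on x: 7.55·15.2768 = 115.3395; share = 0.6168.

share on x = 0.6168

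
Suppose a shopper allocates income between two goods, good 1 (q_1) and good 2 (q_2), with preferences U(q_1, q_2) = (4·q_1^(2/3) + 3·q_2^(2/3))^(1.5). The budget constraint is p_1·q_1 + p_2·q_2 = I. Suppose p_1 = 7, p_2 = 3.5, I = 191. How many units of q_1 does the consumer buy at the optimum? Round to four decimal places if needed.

q_1* = 10.1528

MRS = MU_q_1/MU_q_2 = (4/3)·(q_2/q_1)^(1/3). Set equal to p_1/p_2.
Hence q_2/q_1 = ((3/4)·p_1/p_2)^(1/(1/3)), i.e. raised to the 3 power.
With the ratio pinned down, the budget gives q_1* = I/(p_1 + p_2·(q_2/q_1)) and q_2* = (q_2/q_1)·q_1*.
Numerically q_2/q_1 = 3.375, so q_1* = 191/(7 + 3.5·3.375) = 10.1528.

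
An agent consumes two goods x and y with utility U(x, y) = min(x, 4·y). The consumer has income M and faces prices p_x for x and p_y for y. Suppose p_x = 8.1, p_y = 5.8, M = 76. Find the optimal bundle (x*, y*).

x* = 7.9581, y* = 1.9895

Leontief preferences: the optimum is at the kink where x/4 = y/1, i.e. y = (1/4)·x.
Budget: p_x·x + p_y·(1/4)·x = M, so (4·p_x + p_y)·x = 4·M.
Demand: x*(p_x,p_y,M) = 4·M/(4·p_x + p_y), y* = M/(4·p_x + p_y).
Here 4·8.1 + 5.8 = 38.2, giving x* = 7.9581 and y* = 1.9895.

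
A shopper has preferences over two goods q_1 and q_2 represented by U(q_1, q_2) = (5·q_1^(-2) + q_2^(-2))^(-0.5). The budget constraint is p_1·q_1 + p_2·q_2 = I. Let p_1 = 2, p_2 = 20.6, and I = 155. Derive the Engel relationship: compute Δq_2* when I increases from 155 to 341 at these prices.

Δq_2* = 6.6331

Substitute q_2 = (q_2/q_1)·q_1 into the budget: q_1* = I/(p_1 + p_2·(q_2/q_1)).
Numerically q_2/q_1 = 0.26878, so q_1* = 155/(2 + 20.6·0.26878) = 20.5655 and q_2* = 0.26878·20.5655 = 5.5276.
At I' = 341: q_2* = 12.1608. Change: 12.1608 − 5.5276 = 6.6331.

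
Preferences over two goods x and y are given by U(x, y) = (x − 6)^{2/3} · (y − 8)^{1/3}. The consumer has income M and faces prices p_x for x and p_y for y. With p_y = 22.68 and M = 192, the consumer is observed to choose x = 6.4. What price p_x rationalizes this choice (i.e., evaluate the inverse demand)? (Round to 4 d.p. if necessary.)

Let x' = x−6, y' = y−8. MRS = 2·y'/x' = p_x/p_y.
Substituting into the budget: x* = 6 + 2/3·(M − 6·p_x − 8·p_y)/p_x, and y* = 8 + 1/3·(…)/p_y.
Set x* = 6.4 in the demand function and solve for p_x: p_x = 1.6.

p_x = 1.6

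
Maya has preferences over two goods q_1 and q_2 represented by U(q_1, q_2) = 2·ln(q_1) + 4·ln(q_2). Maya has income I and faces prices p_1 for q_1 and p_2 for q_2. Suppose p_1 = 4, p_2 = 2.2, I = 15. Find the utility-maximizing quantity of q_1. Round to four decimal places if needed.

q_1* = 1.25

Tangency: MRS = (1/2)·q_2/q_1 = p_1/p_2.
Rearranging, p_2·q_2 = 2·p_1·q_1. Substituting into the budget gives p_1·q_1·(1 + 2) = I.
Demand: q_1*(p_1,p_2,I) = 1/3·I/p_1 and q_2* = 2/3·I/p_2.
At p_1=4, p_2=2.2, I=15: q_1* = 1/3·15/4 = 1.25.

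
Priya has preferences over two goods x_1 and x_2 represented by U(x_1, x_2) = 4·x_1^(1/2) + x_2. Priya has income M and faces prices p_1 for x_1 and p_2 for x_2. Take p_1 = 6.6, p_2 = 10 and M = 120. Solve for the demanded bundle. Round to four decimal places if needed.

x_1* = 9.1827, x_2* = 5.9394

Set MRS = p_1/p_2: 2·x_1^(−1/2) = p_1/p_2.
Thus x_1* = (2·p_2/p_1)² — independent of M — with the rest of income spent on x_2.
Plugging in: x_1* = (2·10/6.6)² = 9.1827, x_2* = 5.9394.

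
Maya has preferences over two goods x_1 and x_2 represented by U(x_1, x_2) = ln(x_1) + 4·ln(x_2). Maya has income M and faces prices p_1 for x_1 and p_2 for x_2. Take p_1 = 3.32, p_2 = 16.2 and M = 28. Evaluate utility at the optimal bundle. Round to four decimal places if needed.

MU_x_1/MU_x_2 = (x_2)/(4·x_1); tangency sets this equal to p_1/p_2.
So p_2·x_2 = 4·p_1·x_1; combined with the budget, a share 0.2 of income goes to x_1.
Demand: x_1*(p_1,p_2,M) = 0.2·M/p_1 and x_2* = 0.8·M/p_2.
At p_1=3.32, p_2=16.2, M=28: x_1* = 0.2·28/3.32 = 1.6867, x_2* = 1.3827.
Utility at the optimum: U(1.6867, 1.3827) = 1.819.

V = 1.819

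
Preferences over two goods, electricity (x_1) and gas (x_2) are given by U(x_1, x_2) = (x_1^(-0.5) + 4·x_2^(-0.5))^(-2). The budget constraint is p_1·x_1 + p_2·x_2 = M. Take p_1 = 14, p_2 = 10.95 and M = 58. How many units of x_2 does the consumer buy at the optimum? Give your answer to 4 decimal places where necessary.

x_2* = 3.7022

MRS = MU_x_1/MU_x_2 = (1/4)·(x_2/x_1)^(1.5). Set equal to p_1/p_2.
Solve for the ratio: x_2/x_1 = [4·p_1/p_2]^(2/3).
With the ratio pinned down, the budget gives x_1* = M/(p_1 + p_2·(x_2/x_1)) and x_2* = (x_2/x_1)·x_1*.
Numerically x_2/x_1 = 2.968356, so x_1* = 58/(14 + 10.95·2.968356) = 1.2472 and x_2* = 2.968356·1.2472 = 3.7022.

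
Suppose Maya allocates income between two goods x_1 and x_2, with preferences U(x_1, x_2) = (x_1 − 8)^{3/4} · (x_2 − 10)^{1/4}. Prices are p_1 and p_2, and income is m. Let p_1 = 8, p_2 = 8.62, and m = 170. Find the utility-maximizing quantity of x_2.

MRS = 3·(x_2−10)/(x_1−8). Tangency with p_1/p_2 gives x_2−10 = (1/3)·(p_1/p_2)·(x_1−8).
Substituting into the budget: x_1* = 8 + 0.75·(m − 8·p_1 − 10·p_2)/p_1, and x_2* = 10 + 0.25·(…)/p_2.
Discretionary income = 170 − 8·8 − 10·8.62 = 19.8; x_2* = 10 + 0.25·19.8/8.62 = 10.5742.

x_2* = 10.5742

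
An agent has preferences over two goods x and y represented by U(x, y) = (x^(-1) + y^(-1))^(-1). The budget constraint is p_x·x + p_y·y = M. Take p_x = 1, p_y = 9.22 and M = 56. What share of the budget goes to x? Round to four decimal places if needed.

share on x = 0.2477

MU_x ∝ x^(-2), MU_y ∝ y^(-2), so MRS = (y/x)^(2) = p_x/p_y.
Hence y/x = (p_x/p_y)^(1/(2)), i.e. raised to the 0.5 power.
With the ratio pinned down, the budget gives x* = M/(p_x + p_y·(y/x)) and y* = (y/x)·x*.
Numerically y/x = 0.329332, so x* = 56/(1 + 9.22·0.329332) = 13.8736 and y* = 0.329332·13.8736 = 4.569.
Expenditure on x: 1·13.8736 = 13.8736; share = 0.2477.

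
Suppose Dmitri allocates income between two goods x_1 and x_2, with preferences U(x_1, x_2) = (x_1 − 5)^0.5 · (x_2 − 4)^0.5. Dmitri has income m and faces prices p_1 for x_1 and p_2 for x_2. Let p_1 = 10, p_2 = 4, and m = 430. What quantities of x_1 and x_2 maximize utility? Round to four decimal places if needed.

x_1* = 23.2, x_2* = 49.5

This is Cobb-Douglas in (x_1−5, x_2−4): tangency gives 0.5·p_2·(x_2−4) = 0.5·p_1·(x_1−5).
After buying the subsistence bundle (5, 4), a share 0.5 of the remaining income goes to x_1: x_1* = 5 + 0.5·(m − 5p_1 − 4p_2)/p_1.
Discretionary income = 430 − 5·10 − 4·4 = 364; x_1* = 5 + 0.5·364/10 = 23.2; x_2* = 4 + 0.5·364/4 = 49.5.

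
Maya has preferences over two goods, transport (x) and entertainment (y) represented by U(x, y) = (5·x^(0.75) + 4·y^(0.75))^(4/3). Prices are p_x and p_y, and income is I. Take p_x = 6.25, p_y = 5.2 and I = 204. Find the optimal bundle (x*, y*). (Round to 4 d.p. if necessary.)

MU_x ∝ 5·x^(-0.25), MU_y ∝ 4·y^(-0.25), so MRS = (5/4)·(y/x)^(0.25) = p_x/p_y.
Hence y/x = ((4/5)·p_x/p_y)^(1/(0.25)), i.e. raised to the 4 power.
Substitute y = (y/x)·x into the budget: x* = I/(p_x + p_y·(y/x)).
Numerically y/x = 0.854804, so x* = 204/(6.25 + 5.2·0.854804) = 19.0744 and y* = 0.854804·19.0744 = 16.3048.

x* = 19.0744, y* = 16.3048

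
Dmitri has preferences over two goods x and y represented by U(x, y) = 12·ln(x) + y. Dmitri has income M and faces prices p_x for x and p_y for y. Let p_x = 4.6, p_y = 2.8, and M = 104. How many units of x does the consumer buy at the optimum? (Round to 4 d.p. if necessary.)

x* = 7.3043

MU_x = 12/x, MU_y = 1. Tangency: 12/x = p_x/p_y.
So x*(p_x,p_y) = 12·p_y/p_x, independent of income; and y* = (M − 12·p_y)/p_y.
At the given prices: x* = 12·2.8/4.6 = 7.3043.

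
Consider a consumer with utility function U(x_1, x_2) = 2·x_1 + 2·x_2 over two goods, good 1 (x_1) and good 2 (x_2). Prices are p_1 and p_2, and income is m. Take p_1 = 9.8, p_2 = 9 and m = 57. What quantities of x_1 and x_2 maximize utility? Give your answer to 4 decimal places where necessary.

x_1* = 0, x_2* = 6.3333

Linear utility — the consumer picks whichever good has higher MU/price: 2/9.8 = 0.2041 vs 2/9 = 0.2222.
x_2 gives more utility per dollar, so spend all income on x_2: x_2* = m/p_2, x_1* = 0.
Numerically: x_1* = 0, x_2* = 6.3333.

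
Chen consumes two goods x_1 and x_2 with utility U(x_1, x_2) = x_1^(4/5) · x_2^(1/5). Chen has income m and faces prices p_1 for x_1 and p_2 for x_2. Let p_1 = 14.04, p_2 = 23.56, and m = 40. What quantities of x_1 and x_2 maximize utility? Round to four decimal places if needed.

x_1* = 2.2792, x_2* = 0.3396

Demand: x_1*(p_1,p_2,m) = 0.8·m/p_1 and x_2* = 0.2·m/p_2.
At p_1=14.04, p_2=23.56, m=40: x_1* = 0.8·40/14.04 = 2.2792, x_2* = 0.3396.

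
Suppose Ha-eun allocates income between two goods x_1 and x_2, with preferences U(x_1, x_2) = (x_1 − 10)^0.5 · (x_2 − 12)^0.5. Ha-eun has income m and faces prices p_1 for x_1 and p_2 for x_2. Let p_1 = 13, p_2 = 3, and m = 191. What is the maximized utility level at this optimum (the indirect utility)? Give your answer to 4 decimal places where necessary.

This is Cobb-Douglas in (x_1−10, x_2−12): tangency gives 0.5·p_2·(x_2−12) = 0.5·p_1·(x_1−10).
After buying the subsistence bundle (10, 12), a share 0.5 of the remaining income goes to x_1: x_1* = 10 + 0.5·(m − 10p_1 − 12p_2)/p_1.
Discretionary income = 191 − 10·13 − 12·3 = 25; x_1* = 10 + 0.5·25/13 = 10.9615; x_2* = 12 + 0.5·25/3 = 16.1667.
Utility at the optimum: U(10.9615, 16.1667) = 2.0016.

V = 2.0016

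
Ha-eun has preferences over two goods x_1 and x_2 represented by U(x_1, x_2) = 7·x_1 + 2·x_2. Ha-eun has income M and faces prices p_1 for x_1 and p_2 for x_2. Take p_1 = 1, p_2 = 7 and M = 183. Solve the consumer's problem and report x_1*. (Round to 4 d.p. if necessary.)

Perfect substitutes: compare marginal utility per dollar. 7/p_1 vs 2/p_2 → 7 vs 0.2857.
x_1 gives more utility per dollar, so spend all income on x_1: x_1* = M/p_1, x_2* = 0.
Numerically: x_1* = 183, x_2* = 0.

x_1* = 183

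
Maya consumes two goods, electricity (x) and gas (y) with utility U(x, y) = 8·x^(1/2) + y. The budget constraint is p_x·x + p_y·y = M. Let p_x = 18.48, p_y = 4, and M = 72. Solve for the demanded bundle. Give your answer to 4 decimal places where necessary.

x* = 0.7496, y* = 14.5368

MU_x = 4/√x, MU_y = 1. Tangency: 4/√x = p_x/p_y.
Thus x* = (4·p_y/p_x)² — independent of M — with the rest of income spent on y.
Plugging in: x* = (4·4/18.48)² = 0.7496, y* = 14.5368.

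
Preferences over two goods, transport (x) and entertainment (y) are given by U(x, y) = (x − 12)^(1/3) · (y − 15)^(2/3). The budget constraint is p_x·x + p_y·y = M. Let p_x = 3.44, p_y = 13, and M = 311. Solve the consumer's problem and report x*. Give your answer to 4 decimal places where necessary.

x* = 19.2403

Let x' = x−12, y' = y−15. MRS = (1/2)·y'/x' = p_x/p_y.
After buying the subsistence bundle (12, 15), a share 1/3 of the remaining income goes to x: x* = 12 + 1/3·(M − 12p_x − 15p_y)/p_x.
Discretionary income = 311 − 12·3.44 − 15·13 = 74.72; x* = 12 + 1/3·74.72/3.44 = 19.2403.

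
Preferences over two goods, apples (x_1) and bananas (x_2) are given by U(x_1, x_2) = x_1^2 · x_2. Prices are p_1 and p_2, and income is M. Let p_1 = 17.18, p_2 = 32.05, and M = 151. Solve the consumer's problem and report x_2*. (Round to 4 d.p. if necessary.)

x_2* = 1.5705

MU_x_1/MU_x_2 = (2·x_2)/(x_1); tangency sets this equal to p_1/p_2.
Rearranging, p_2·x_2 = (1/2)·p_1·x_1. Substituting into the budget gives p_1·x_1·(1 + (1/2)) = M.
Demand: x_1*(p_1,p_2,M) = 2/3·M/p_1 and x_2* = 1/3·M/p_2.
At p_1=17.18, p_2=32.05, M=151: x_2* = 1/3·151/32.05 = 1.5705.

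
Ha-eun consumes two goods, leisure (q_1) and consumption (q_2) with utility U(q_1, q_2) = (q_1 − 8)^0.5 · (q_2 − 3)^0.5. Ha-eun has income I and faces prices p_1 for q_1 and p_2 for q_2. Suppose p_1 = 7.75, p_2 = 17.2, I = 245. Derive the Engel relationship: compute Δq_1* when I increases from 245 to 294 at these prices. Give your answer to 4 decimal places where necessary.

Δq_1* = 3.1613

Let q_1' = q_1−8, q_2' = q_2−3. MRS = q_2'/q_1' = p_1/p_2.
Substituting into the budget: q_1* = 8 + 0.5·(I − 8·p_1 − 3·p_2)/p_1, and q_2* = 3 + 0.5·(…)/p_2.
Discretionary income = 245 − 8·7.75 − 3·17.2 = 131.4; q_1* = 8 + 0.5·131.4/7.75 = 16.4774.
At I' = 294: q_1* = 19.6387. Change: 19.6387 − 16.4774 = 3.1613.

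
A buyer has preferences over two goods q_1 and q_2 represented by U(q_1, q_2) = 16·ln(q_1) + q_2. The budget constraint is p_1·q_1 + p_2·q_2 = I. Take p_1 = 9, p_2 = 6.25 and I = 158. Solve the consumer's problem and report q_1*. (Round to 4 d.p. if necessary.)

MU_q_1 = 16/q_1, MU_q_2 = 1. Tangency: 16/q_1 = p_1/p_2.
So q_1*(p_1,p_2) = 16·p_2/p_1, independent of income; and q_2* = (I − 16·p_2)/p_2.
At the given prices: q_1* = 16·6.25/9 = 11.1111.

q_1* = 11.1111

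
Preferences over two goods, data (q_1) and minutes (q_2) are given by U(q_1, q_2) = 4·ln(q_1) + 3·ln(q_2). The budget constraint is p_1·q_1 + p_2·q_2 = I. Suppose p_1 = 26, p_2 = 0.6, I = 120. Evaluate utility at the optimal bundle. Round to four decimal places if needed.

Demand: q_1*(p_1,p_2,I) = 4/7·I/p_1 and q_2* = 3/7·I/p_2.
At p_1=26, p_2=0.6, I=120: q_1* = 4/7·120/26 = 2.6374, q_2* = 85.7143.
Utility at the optimum: U(2.6374, 85.7143) = 17.2322.

V = 17.2322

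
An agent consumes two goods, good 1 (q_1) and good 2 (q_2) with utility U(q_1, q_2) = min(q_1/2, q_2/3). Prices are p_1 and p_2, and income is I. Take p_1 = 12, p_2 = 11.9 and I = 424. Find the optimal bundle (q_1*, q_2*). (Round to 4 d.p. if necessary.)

Leontief preferences: the optimum is at the kink where q_1/2 = q_2/3, i.e. q_2 = (3/2)·q_1.
Budget: p_1·q_1 + p_2·(3/2)·q_1 = I, so (2·p_1 + 3·p_2)·q_1 = 2·I.
Demand: q_1*(p_1,p_2,I) = 2·I/(2·p_1 + 3·p_2), q_2* = 3·I/(2·p_1 + 3·p_2).
Here 2·12 + 3·11.9 = 59.7, giving q_1* = 14.2044 and q_2* = 21.3065.

q_1* = 14.2044, q_2* = 21.3065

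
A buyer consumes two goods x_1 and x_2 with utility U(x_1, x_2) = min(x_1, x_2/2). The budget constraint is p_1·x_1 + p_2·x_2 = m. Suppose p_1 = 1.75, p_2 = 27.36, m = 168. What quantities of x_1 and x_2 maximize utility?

With perfect complements, no substitution: consume in ratio x_1:x_2 = 1:2.
Budget: p_1·x_1 + p_2·2·x_1 = m, so (p_1 + 2·p_2)·x_1 = m.
Demand: x_1*(p_1,p_2,m) = m/(p_1 + 2·p_2), x_2* = 2·m/(p_1 + 2·p_2).
Here 1.75 + 2·27.36 = 56.47, giving x_1* = 2.975 and x_2* = 5.9501.

x_1* = 2.975, x_2* = 5.9501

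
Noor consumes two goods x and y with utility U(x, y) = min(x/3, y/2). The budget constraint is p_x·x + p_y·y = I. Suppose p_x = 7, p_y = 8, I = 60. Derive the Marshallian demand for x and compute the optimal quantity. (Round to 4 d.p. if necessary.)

x* = 4.8649

Demand: x*(p_x,p_y,I) = 3·I/(3·p_x + 2·p_y), y* = 2·I/(3·p_x + 2·p_y).
Here 3·7 + 2·8 = 37, giving x* = 4.8649.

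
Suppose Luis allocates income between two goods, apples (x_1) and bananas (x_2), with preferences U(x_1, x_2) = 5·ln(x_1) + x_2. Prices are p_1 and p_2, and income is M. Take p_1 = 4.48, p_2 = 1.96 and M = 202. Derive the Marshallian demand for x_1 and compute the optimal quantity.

Set MRS = p_1/p_2: (5/x_1)/1 = p_1/p_2.
So x_1*(p_1,p_2) = 5·p_2/p_1, independent of income; and x_2* = (M − 5·p_2)/p_2.
At the given prices: x_1* = 5·1.96/4.48 = 2.1875.

x_1* = 2.1875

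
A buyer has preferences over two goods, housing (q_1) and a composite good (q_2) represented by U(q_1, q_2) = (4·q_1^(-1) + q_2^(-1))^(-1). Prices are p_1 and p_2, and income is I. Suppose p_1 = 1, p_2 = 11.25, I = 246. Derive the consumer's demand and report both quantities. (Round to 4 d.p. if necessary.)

From the CES first-order condition, 4·(q_2/q_1)^(2) = p_1/p_2.
Solve for the ratio: q_2/q_1 = [(1/4)·p_1/p_2]^(0.5).
Substitute q_2 = (q_2/q_1)·q_1 into the budget: q_1* = I/(p_1 + p_2·(q_2/q_1)).
Numerically q_2/q_1 = 0.149071, so q_1* = 246/(1 + 11.25·0.149071) = 91.8922 and q_2* = 0.149071·91.8922 = 13.6985.

q_1* = 91.8922, q_2* = 13.6985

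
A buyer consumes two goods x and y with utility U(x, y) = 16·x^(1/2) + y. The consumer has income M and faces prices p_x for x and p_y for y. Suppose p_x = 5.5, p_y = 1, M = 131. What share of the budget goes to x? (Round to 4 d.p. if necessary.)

share on x = 0.0888

MU_x = 8/√x, MU_y = 1. Tangency: 8/√x = p_x/p_y.
Thus x* = (8·p_y/p_x)² — independent of M — with the rest of income spent on y.
Plugging in: x* = (8·1/5.5)² = 2.1157, y* = 119.3636.
Expenditure on x: 5.5·2.1157 = 11.6364; share = 0.0888.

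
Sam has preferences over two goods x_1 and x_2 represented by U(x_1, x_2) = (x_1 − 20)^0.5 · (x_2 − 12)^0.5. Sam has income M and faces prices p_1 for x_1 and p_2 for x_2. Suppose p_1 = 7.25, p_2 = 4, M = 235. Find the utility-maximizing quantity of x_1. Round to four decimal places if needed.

x_1* = 22.8966

MRS = (x_2−12)/(x_1−20). Tangency with p_1/p_2 gives x_2−12 = (p_1/p_2)·(x_1−20).
After buying the subsistence bundle (20, 12), a share 0.5 of the remaining income goes to x_1: x_1* = 20 + 0.5·(M − 20p_1 − 12p_2)/p_1.
Discretionary income = 235 − 20·7.25 − 12·4 = 42; x_1* = 20 + 0.5·42/7.25 = 22.8966.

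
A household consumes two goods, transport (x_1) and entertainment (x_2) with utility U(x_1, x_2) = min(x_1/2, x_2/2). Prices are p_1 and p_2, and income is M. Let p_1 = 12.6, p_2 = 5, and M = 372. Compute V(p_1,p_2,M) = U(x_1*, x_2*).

V = 10.5682

Leontief preferences: the optimum is at the kink where x_1/2 = x_2/2, i.e. x_2 = x_1.
Budget: p_1·x_1 + p_2·x_1 = M, so (2·p_1 + 2·p_2)·x_1 = 2·M.
Demand: x_1*(p_1,p_2,M) = 2·M/(2·p_1 + 2·p_2), x_2* = 2·M/(2·p_1 + 2·p_2).
Here 2·12.6 + 2·5 = 35.2, giving x_1* = 21.1364 and x_2* = 21.1364.
Utility at the optimum: U(21.1364, 21.1364) = 10.5682.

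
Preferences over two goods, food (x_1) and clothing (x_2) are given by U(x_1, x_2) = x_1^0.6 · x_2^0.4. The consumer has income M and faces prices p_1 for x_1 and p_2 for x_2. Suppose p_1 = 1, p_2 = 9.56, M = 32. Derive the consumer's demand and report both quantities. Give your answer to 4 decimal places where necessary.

x_1* = 19.2, x_2* = 1.3389

Tangency: MRS = (3/2)·x_2/x_1 = p_1/p_2.
Rearranging, p_2·x_2 = (2/3)·p_1·x_1. Substituting into the budget gives p_1·x_1·(1 + (2/3)) = M.
Demand: x_1*(p_1,p_2,M) = 0.6·M/p_1 and x_2* = 0.4·M/p_2.
At p_1=1, p_2=9.56, M=32: x_1* = 0.6·32/1 = 19.2, x_2* = 1.3389.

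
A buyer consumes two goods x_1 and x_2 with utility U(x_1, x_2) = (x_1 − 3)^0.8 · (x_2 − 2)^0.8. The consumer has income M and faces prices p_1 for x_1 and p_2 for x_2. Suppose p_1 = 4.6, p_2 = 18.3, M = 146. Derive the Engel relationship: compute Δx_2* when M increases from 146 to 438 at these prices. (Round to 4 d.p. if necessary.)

Δx_2* = 7.9781

MRS = (x_2−2)/(x_1−3). Tangency with p_1/p_2 gives x_2−2 = (p_1/p_2)·(x_1−3).
Substituting into the budget: x_1* = 3 + 0.5·(M − 3·p_1 − 2·p_2)/p_1, and x_2* = 2 + 0.5·(…)/p_2.
Discretionary income = 146 − 3·4.6 − 2·18.3 = 95.6; x_2* = 2 + 0.5·95.6/18.3 = 4.612.
At M' = 438: x_2* = 12.5902. Change: 12.5902 − 4.612 = 7.9781.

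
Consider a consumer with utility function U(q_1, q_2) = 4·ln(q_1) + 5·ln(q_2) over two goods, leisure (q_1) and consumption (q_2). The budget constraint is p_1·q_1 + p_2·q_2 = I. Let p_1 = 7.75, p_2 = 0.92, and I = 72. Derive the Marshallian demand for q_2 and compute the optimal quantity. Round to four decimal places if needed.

q_2* = 43.4783

The MRS is (4/5)·q_2/q_1. Set MRS = p_1/p_2.
Rearranging, p_2·q_2 = (5/4)·p_1·q_1. Substituting into the budget gives p_1·q_1·(1 + (5/4)) = I.
Demand: q_1*(p_1,p_2,I) = 4/9·I/p_1 and q_2* = 5/9·I/p_2.
At p_1=7.75, p_2=0.92, I=72: q_2* = 5/9·72/0.92 = 43.4783.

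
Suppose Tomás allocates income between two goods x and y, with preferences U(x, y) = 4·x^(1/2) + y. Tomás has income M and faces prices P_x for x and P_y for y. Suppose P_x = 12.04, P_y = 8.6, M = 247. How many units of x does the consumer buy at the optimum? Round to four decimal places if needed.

Set MRS = P_x/P_y: 2·x^(−1/2) = P_x/P_y.
Solve: √x = 2·P_y/P_x, so x*(P_x,P_y) = (2·P_y/P_x)², and y* = (M − P_x·x*)/P_y.
Plugging in: x* = (2·8.6/12.04)² = 2.0408.

x* = 2.0408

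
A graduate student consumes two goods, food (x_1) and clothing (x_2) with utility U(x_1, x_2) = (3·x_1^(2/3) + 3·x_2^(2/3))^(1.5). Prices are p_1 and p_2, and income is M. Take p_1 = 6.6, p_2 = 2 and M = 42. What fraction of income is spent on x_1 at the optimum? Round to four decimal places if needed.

share on x_1 = 0.0841

Numerically x_2/x_1 = 35.937, so x_1* = 42/(6.6 + 2·35.937) = 0.5352 and x_2* = 35.937·0.5352 = 19.2338.
Expenditure on x_1: 6.6·0.5352 = 3.5324; share = 0.0841.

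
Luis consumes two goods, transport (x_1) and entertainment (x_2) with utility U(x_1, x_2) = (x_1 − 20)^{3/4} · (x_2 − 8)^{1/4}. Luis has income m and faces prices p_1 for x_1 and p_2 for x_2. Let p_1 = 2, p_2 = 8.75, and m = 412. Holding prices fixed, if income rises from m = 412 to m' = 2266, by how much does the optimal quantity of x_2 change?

Δx_2* = 52.9714

Discretionary income = 412 − 20·2 − 8·8.75 = 302; x_2* = 8 + 0.25·302/8.75 = 16.6286.
At m' = 2266: x_2* = 69.6. Change: 69.6 − 16.6286 = 52.9714.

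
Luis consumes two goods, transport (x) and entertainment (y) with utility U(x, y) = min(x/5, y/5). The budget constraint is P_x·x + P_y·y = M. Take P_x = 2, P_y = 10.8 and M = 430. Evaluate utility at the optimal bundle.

V = 6.7188

With perfect complements, no substitution: consume in ratio x:y = 5:5.
Budget: P_x·x + P_y·x = M, so (5·P_x + 5·P_y)·x = 5·M.
Demand: x*(P_x,P_y,M) = 5·M/(5·P_x + 5·P_y), y* = 5·M/(5·P_x + 5·P_y).
Here 5·2 + 5·10.8 = 64, giving x* = 33.5938 and y* = 33.5938.
Utility at the optimum: U(33.5938, 33.5938) = 6.7188.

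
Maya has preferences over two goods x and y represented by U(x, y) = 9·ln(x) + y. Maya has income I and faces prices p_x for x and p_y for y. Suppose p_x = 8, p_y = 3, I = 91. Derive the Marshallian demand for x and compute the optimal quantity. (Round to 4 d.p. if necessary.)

Set MRS = p_x/p_y: (9/x)/1 = p_x/p_y.
So x*(p_x,p_y) = 9·p_y/p_x, independent of income; and y* = (I − 9·p_y)/p_y.
At the given prices: x* = 9·3/8 = 3.375.

x* = 3.375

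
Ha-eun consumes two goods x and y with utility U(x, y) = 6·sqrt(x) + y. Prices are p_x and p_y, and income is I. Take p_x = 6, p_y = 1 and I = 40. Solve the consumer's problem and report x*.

MU_x = 3/√x, MU_y = 1. Tangency: 3/√x = p_x/p_y.
Thus x* = (3·p_y/p_x)² — independent of I — with the rest of income spent on y.
Plugging in: x* = (3·1/6)² = 0.25.

x* = 0.25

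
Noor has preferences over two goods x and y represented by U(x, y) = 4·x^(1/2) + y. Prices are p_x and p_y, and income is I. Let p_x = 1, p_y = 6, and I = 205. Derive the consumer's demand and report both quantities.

Utility is quasi-linear in y; the FOC for x is 2/√x = p_x/p_y.
Solve: √x = 2·p_y/p_x, so x*(p_x,p_y) = (2·p_y/p_x)², and y* = (I − p_x·x*)/p_y.
Plugging in: x* = (2·6/1)² = 144, y* = 10.1667.

x* = 144, y* = 10.1667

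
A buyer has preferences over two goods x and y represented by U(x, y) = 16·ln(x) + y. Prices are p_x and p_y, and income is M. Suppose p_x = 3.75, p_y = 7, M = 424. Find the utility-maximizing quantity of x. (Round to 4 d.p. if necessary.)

Set MRS = p_x/p_y: (16/x)/1 = p_x/p_y.
So x*(p_x,p_y) = 16·p_y/p_x, independent of income; and y* = (M − 16·p_y)/p_y.
At the given prices: x* = 16·7/3.75 = 29.8667.

x* = 29.8667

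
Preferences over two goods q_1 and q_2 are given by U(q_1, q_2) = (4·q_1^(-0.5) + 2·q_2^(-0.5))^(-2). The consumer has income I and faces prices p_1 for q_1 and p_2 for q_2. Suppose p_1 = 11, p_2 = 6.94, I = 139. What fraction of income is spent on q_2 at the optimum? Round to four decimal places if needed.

Numerically q_2/q_1 = 0.856385, so q_1* = 139/(11 + 6.94·0.856385) = 8.2038 and q_2* = 0.856385·8.2038 = 7.0256.
Expenditure on q_2: 6.94·7.0256 = 48.7579; share = 0.3508.

share on q_2 = 0.3508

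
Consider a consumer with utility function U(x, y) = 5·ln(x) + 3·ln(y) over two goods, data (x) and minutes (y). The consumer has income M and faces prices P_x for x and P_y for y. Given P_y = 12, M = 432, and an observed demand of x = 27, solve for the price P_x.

The MRS is (5/3)·y/x. Set MRS = P_x/P_y.
So 5·P_y·y = 3·P_x·x; combined with the budget, a share 0.625 of income goes to x.
Demand: x*(P_x,P_y,M) = 0.625·M/P_x and y* = 0.375·M/P_y.
Set x* = 27 in the demand function and solve for P_x: P_x = 10.

P_x = 10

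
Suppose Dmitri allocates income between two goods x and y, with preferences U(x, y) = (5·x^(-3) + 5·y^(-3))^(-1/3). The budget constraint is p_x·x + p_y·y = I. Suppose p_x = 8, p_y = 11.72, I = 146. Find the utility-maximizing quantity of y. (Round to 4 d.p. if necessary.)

Numerically y/x = 0.908951, so x* = 146/(8 + 11.72·0.908951) = 7.8272 and y* = 0.908951·7.8272 = 7.1145.

y* = 7.1145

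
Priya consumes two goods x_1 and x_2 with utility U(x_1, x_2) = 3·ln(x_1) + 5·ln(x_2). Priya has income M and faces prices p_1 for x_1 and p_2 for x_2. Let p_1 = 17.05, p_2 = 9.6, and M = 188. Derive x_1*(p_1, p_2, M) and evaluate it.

x_1* = 4.1349

MU_x_1/MU_x_2 = (3·x_2)/(5·x_1); tangency sets this equal to p_1/p_2.
Rearranging, p_2·x_2 = (5/3)·p_1·x_1. Substituting into the budget gives p_1·x_1·(1 + (5/3)) = M.
Demand: x_1*(p_1,p_2,M) = 0.375·M/p_1 and x_2* = 0.625·M/p_2.
At p_1=17.05, p_2=9.6, M=188: x_1* = 0.375·188/17.05 = 4.1349.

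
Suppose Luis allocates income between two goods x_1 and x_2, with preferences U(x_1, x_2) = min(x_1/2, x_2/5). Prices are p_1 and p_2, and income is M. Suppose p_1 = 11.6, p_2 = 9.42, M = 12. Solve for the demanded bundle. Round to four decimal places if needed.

x_1* = 0.3414, x_2* = 0.8535

With perfect complements, no substitution: consume in ratio x_1:x_2 = 2:5.
Budget: p_1·x_1 + p_2·(5/2)·x_1 = M, so (2·p_1 + 5·p_2)·x_1 = 2·M.
Demand: x_1*(p_1,p_2,M) = 2·M/(2·p_1 + 5·p_2), x_2* = 5·M/(2·p_1 + 5·p_2).
Here 2·11.6 + 5·9.42 = 70.3, giving x_1* = 0.3414 and x_2* = 0.8535.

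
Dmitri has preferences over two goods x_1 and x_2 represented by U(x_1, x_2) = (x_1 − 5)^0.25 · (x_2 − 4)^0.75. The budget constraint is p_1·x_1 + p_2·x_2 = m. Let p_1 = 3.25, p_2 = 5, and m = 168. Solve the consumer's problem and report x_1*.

MRS = (1/3)·(x_2−4)/(x_1−5). Tangency with p_1/p_2 gives x_2−4 = 3·(p_1/p_2)·(x_1−5).
Substituting into the budget: x_1* = 5 + 0.25·(m − 5·p_1 − 4·p_2)/p_1, and x_2* = 4 + 0.75·(…)/p_2.
Discretionary income = 168 − 5·3.25 − 4·5 = 131.75; x_1* = 5 + 0.25·131.75/3.25 = 15.1346.

x_1* = 15.1346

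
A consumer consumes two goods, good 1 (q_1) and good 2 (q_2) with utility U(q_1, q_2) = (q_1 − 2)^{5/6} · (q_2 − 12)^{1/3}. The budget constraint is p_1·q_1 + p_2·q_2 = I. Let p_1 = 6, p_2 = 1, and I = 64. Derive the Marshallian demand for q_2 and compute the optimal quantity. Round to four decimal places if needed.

q_2* = 23.4286

MRS = (5/2)·(q_2−12)/(q_1−2). Tangency with p_1/p_2 gives q_2−12 = (2/5)·(p_1/p_2)·(q_1−2).
After buying the subsistence bundle (2, 12), a share 5/7 of the remaining income goes to q_1: q_1* = 2 + 5/7·(I − 2p_1 − 12p_2)/p_1.
Discretionary income = 64 − 2·6 − 12·1 = 40; q_2* = 12 + 2/7·40/1 = 23.4286.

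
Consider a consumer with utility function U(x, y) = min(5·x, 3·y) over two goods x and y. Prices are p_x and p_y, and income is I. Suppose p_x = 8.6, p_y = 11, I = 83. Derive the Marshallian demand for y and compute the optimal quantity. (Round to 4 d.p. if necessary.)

y* = 5.1361

Demand: x*(p_x,p_y,I) = 3·I/(3·p_x + 5·p_y), y* = 5·I/(3·p_x + 5·p_y).
Here 3·8.6 + 5·11 = 80.8, giving y* = 5.1361.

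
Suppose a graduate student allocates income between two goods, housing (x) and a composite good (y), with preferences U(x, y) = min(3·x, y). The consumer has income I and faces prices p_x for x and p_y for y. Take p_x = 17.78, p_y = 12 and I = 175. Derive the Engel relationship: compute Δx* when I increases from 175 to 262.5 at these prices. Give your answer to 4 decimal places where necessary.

Δx* = 1.627

Leontief preferences: the optimum is at the kink where x/1 = y/3, i.e. y = 3·x.
Budget: p_x·x + p_y·3·x = I, so (p_x + 3·p_y)·x = I.
Demand: x*(p_x,p_y,I) = I/(p_x + 3·p_y), y* = 3·I/(p_x + 3·p_y).
Here 17.78 + 3·12 = 53.78, giving x* = 3.254.
At I' = 262.5: x* = 4.881. Change: 4.881 − 3.254 = 1.627.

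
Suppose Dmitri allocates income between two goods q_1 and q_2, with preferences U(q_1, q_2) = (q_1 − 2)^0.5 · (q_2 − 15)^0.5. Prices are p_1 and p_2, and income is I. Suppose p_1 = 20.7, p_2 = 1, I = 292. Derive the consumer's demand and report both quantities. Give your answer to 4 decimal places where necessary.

q_1* = 7.6908, q_2* = 132.8

This is Cobb-Douglas in (q_1−2, q_2−15): tangency gives 0.5·p_2·(q_2−15) = 0.5·p_1·(q_1−2).
After buying the subsistence bundle (2, 15), a share 0.5 of the remaining income goes to q_1: q_1* = 2 + 0.5·(I − 2p_1 − 15p_2)/p_1.
Discretionary income = 292 − 2·20.7 − 15·1 = 235.6; q_1* = 2 + 0.5·235.6/20.7 = 7.6908; q_2* = 15 + 0.5·235.6/1 = 132.8.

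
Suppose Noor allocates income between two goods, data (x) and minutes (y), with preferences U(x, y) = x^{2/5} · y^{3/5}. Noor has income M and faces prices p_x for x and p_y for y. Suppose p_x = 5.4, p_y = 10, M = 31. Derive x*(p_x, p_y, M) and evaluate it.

x* = 2.2963

The MRS is (2/3)·y/x. Set MRS = p_x/p_y.
Rearranging, p_y·y = (3/2)·p_x·x. Substituting into the budget gives p_x·x·(1 + (3/2)) = M.
Demand: x*(p_x,p_y,M) = 0.4·M/p_x and y* = 0.6·M/p_y.
At p_x=5.4, p_y=10, M=31: x* = 0.4·31/5.4 = 2.2963.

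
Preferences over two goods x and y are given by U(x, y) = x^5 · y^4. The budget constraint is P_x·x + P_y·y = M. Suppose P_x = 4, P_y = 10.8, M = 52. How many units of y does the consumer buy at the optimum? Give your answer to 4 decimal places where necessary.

y* = 2.1399

The MRS is (5/4)·y/x. Set MRS = P_x/P_y.
So 5·P_y·y = 4·P_x·x; combined with the budget, a share 5/9 of income goes to x.
Demand: x*(P_x,P_y,M) = 5/9·M/P_x and y* = 4/9·M/P_y.
At P_x=4, P_y=10.8, M=52: y* = 4/9·52/10.8 = 2.1399.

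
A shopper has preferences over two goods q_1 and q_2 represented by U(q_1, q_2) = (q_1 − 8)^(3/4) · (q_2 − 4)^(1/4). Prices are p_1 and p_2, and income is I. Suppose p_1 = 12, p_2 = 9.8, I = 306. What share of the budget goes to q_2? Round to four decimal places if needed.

share on q_2 = 0.2676

MRS = 3·(q_2−4)/(q_1−8). Tangency with p_1/p_2 gives q_2−4 = (1/3)·(p_1/p_2)·(q_1−8).
After buying the subsistence bundle (8, 4), a share 0.75 of the remaining income goes to q_1: q_1* = 8 + 0.75·(I − 8p_1 − 4p_2)/p_1.
Discretionary income = 306 − 8·12 − 4·9.8 = 170.8; q_1* = 8 + 0.75·170.8/12 = 18.675; q_2* = 4 + 0.25·170.8/9.8 = 8.3571.
Expenditure on q_2: 9.8·8.3571 = 81.9; share = 0.2676.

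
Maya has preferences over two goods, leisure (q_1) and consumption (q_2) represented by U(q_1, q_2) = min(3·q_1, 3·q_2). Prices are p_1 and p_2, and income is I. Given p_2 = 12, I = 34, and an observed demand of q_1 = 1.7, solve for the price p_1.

p_1 = 8

With perfect complements, no substitution: consume in ratio q_1:q_2 = 3:3.
Budget: p_1·q_1 + p_2·q_1 = I, so (3·p_1 + 3·p_2)·q_1 = 3·I.
Demand: q_1*(p_1,p_2,I) = 3·I/(3·p_1 + 3·p_2), q_2* = 3·I/(3·p_1 + 3·p_2).
Set q_1* = 1.7 in the demand function and solve for p_1: p_1 = 8.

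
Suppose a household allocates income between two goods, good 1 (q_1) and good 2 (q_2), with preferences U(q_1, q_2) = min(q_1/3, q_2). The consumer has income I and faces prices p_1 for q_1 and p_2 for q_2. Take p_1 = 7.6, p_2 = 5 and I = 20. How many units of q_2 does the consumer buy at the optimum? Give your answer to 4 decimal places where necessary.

Here 3·7.6 + 5 = 27.8, giving q_2* = 0.7194.

q_2* = 0.7194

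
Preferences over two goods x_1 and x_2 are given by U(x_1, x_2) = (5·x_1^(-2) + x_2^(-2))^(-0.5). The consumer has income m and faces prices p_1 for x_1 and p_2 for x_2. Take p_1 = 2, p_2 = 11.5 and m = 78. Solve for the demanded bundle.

From the CES first-order condition, 5·(x_2/x_1)^(3) = p_1/p_2.
Hence x_2/x_1 = ((1/5)·p_1/p_2)^(1/(3)), i.e. raised to the 1/3 power.
With the ratio pinned down, the budget gives x_1* = m/(p_1 + p_2·(x_2/x_1)) and x_2* = (x_2/x_1)·x_1*.
Numerically x_2/x_1 = 0.326428, so x_1* = 78/(2 + 11.5·0.326428) = 13.556 and x_2* = 0.326428·13.556 = 4.425.

x_1* = 13.556, x_2* = 4.425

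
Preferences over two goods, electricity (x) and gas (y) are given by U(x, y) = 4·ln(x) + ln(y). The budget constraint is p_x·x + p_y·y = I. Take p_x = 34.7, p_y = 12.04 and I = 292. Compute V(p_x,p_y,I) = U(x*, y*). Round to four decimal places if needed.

V = 9.2066

The MRS is 4·y/x. Set MRS = p_x/p_y.
Rearranging, p_y·y = (1/4)·p_x·x. Substituting into the budget gives p_x·x·(1 + (1/4)) = I.
Demand: x*(p_x,p_y,I) = 0.8·I/p_x and y* = 0.2·I/p_y.
At p_x=34.7, p_y=12.04, I=292: x* = 0.8·292/34.7 = 6.732, y* = 4.8505.
Utility at the optimum: U(6.732, 4.8505) = 9.2066.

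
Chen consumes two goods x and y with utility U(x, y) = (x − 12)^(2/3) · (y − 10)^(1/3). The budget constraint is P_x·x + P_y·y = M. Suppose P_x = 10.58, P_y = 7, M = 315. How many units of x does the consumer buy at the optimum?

MRS = 2·(y−10)/(x−12). Tangency with P_x/P_y gives y−10 = (1/2)·(P_x/P_y)·(x−12).
After buying the subsistence bundle (12, 10), a share 2/3 of the remaining income goes to x: x* = 12 + 2/3·(M − 12P_x − 10P_y)/P_x.
Discretionary income = 315 − 12·10.58 − 10·7 = 118.04; x* = 12 + 2/3·118.04/10.58 = 19.4379.

x* = 19.4379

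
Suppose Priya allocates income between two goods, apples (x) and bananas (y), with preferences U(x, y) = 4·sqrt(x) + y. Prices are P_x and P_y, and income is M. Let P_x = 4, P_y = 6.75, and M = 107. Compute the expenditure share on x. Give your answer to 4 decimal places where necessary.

share on x = 0.4258

MU_x = 2/√x, MU_y = 1. Tangency: 2/√x = P_x/P_y.
Thus x* = (2·P_y/P_x)² — independent of M — with the rest of income spent on y.
Plugging in: x* = (2·6.75/4)² = 11.3906, y* = 9.1019.
Expenditure on x: 4·11.3906 = 45.5625; share = 0.4258.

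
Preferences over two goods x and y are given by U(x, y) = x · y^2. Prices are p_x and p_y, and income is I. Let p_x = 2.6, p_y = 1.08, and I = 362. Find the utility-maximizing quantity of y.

y* = 223.4568

The MRS is (1/2)·y/x. Set MRS = p_x/p_y.
Rearranging, p_y·y = 2·p_x·x. Substituting into the budget gives p_x·x·(1 + 2) = I.
Demand: x*(p_x,p_y,I) = 1/3·I/p_x and y* = 2/3·I/p_y.
At p_x=2.6, p_y=1.08, I=362: y* = 2/3·362/1.08 = 223.4568.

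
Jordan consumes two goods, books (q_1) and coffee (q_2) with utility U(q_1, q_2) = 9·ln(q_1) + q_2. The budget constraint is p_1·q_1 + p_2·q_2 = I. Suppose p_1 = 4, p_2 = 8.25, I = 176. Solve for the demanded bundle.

MU_q_1 = 9/q_1, MU_q_2 = 1. Tangency: 9/q_1 = p_1/p_2.
So q_1*(p_1,p_2) = 9·p_2/p_1, independent of income; and q_2* = (I − 9·p_2)/p_2.
At the given prices: q_1* = 9·8.25/4 = 18.5625, and q_2* = 12.3333.

q_1* = 18.5625, q_2* = 12.3333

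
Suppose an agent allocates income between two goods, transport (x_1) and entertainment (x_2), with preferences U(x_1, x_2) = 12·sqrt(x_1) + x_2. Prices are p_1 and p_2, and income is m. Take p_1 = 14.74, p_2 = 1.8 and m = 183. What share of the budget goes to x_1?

Set MRS = p_1/p_2: 6·x_1^(−1/2) = p_1/p_2.
Thus x_1* = (6·p_2/p_1)² — independent of m — with the rest of income spent on x_2.
Plugging in: x_1* = (6·1.8/14.74)² = 0.5368, x_2* = 97.2705.
Expenditure on x_1: 14.74·0.5368 = 7.9132; share = 0.0432.

share on x_1 = 0.0432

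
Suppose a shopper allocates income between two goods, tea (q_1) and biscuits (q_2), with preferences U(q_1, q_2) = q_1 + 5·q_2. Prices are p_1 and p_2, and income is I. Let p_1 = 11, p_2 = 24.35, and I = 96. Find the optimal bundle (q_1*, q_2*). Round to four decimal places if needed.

Linear utility — the consumer picks whichever good has higher MU/price: 1/11 = 0.0909 vs 5/24.35 = 0.2053.
q_2 gives more utility per dollar, so spend all income on q_2: q_2* = I/p_2, q_1* = 0.
Numerically: q_1* = 0, q_2* = 3.9425.

q_1* = 0, q_2* = 3.9425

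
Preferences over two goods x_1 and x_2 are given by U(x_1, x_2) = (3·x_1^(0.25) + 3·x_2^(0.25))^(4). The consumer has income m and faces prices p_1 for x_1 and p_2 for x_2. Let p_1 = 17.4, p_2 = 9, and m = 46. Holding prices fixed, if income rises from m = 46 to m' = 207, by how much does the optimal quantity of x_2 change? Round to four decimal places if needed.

MU_x_1 ∝ 3·x_1^(-0.75), MU_x_2 ∝ 3·x_2^(-0.75), so MRS = (x_2/x_1)^(0.75) = p_1/p_2.
Hence x_2/x_1 = (p_1/p_2)^(1/(0.75)), i.e. raised to the 4/3 power.
With the ratio pinned down, the budget gives x_1* = m/(p_1 + p_2·(x_2/x_1)) and x_2* = (x_2/x_1)·x_1*.
Numerically x_2/x_1 = 2.408476, so x_1* = 46/(17.4 + 9·2.408476) = 1.1772 and x_2* = 2.408476·1.1772 = 2.8352.
At m' = 207: x_2* = 12.7585. Change: 12.7585 − 2.8352 = 9.9233.

Δx_2* = 9.9233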